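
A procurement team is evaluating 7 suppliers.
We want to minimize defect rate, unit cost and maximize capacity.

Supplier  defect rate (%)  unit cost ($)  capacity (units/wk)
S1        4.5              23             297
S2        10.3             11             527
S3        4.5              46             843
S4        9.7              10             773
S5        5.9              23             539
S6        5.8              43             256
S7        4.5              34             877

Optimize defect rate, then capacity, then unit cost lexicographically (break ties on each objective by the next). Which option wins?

S7

First minimize defect rate: best is 4.5, kept {S1, S3, S7}.
Then maximize capacity: best is 877, kept {S7}.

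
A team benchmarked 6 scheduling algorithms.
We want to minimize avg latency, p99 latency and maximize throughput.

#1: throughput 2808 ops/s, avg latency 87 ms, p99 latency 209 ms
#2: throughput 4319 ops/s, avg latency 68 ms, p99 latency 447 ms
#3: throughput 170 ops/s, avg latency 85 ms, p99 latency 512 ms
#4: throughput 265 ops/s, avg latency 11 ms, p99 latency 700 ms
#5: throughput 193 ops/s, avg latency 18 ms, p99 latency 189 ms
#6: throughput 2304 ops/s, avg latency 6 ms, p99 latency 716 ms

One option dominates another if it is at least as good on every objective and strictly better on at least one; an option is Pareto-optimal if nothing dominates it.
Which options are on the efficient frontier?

#1, #2, #4, #5, #6

#1: not dominated.
#2: not dominated (best throughput).
#3: dominated by #2 (throughput 4319≥170, avg latency 68≤85, p99 latency 447≤512).
#4: not dominated.
#5: not dominated (best p99 latency).
#6: not dominated (best avg latency).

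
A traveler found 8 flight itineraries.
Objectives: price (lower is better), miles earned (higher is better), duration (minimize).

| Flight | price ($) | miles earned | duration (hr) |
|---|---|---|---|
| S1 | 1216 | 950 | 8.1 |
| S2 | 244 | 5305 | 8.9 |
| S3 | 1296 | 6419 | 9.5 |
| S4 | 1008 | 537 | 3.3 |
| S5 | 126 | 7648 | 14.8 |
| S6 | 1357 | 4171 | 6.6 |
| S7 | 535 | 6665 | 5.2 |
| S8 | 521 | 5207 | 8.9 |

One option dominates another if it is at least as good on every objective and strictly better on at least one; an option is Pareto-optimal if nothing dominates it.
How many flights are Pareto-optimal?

4

S1: dominated by S7 (price 535≤1216, miles earned 6665≥950, duration 5.2≤8.1).
S2: not dominated.
S3: dominated by S7 (price 535≤1296, miles earned 6665≥6419, duration 5.2≤9.5).
S4: not dominated (best duration).
S5: not dominated (best price).
S6: dominated by S7 (price 535≤1357, miles earned 6665≥4171, duration 5.2≤6.6).
S7: not dominated.
S8: dominated by S2 (price 244≤521, miles earned 5305≥5207, duration 8.9≤8.9).
Pareto-optimal: S2, S4, S5, S7 → 4.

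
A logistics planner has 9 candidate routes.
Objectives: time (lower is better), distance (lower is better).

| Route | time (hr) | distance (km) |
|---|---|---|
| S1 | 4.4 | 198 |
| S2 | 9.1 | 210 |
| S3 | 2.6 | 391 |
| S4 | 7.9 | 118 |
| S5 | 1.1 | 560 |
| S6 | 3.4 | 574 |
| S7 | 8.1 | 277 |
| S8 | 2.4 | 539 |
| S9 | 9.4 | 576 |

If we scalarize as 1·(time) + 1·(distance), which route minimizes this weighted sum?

S1: 1·4.4 + 1·198 = 202.4
S2: 1·9.1 + 1·210 = 219.1
S3: 1·2.6 + 1·391 = 393.6
S4: 1·7.9 + 1·118 = 125.9
S5: 1·1.1 + 1·560 = 561.1
S6: 1·3.4 + 1·574 = 577.4
S7: 1·8.1 + 1·277 = 285.1
S8: 1·2.4 + 1·539 = 541.4
S9: 1·9.4 + 1·576 = 585.4
Lowest: S4 at 125.9.

S4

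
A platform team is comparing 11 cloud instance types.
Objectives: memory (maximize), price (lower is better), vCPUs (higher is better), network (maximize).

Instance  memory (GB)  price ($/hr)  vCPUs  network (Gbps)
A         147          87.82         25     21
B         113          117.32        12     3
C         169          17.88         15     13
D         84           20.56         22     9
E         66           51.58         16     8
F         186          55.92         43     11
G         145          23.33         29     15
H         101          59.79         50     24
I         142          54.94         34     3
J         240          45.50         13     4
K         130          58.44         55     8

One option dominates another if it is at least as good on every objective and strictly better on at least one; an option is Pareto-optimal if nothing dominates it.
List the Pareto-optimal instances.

A: not dominated.
B: dominated by A (memory 147≥113, price 87.82≤117.32, vCPUs 25≥12, network 21≥3).
C: not dominated (best price).
D: not dominated.
E: dominated by D (memory 84≥66, price 20.56≤51.58, vCPUs 22≥16, network 9≥8).
F: not dominated.
G: not dominated.
H: not dominated (best network).
I: not dominated.
J: not dominated (best memory).
K: not dominated (best vCPUs).

A, C, D, F, G, H, I, J, K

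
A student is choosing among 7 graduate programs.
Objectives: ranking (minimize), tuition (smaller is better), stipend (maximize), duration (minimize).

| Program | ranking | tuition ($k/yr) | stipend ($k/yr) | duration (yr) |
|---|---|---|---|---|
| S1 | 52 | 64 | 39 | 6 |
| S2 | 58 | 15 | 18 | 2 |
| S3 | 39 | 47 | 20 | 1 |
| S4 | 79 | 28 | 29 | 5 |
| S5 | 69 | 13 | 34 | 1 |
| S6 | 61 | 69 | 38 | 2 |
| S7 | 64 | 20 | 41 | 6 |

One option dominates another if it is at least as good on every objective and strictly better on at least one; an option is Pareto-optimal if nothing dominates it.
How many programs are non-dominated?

6

S1: not dominated.
S2: not dominated.
S3: not dominated (best ranking).
S4: dominated by S5 (ranking 69≤79, tuition 13≤28, stipend 34≥29, duration 1≤5).
S5: not dominated (best tuition).
S6: not dominated.
S7: not dominated (best stipend).
Pareto-optimal: S1, S2, S3, S5, S6, S7 → 6.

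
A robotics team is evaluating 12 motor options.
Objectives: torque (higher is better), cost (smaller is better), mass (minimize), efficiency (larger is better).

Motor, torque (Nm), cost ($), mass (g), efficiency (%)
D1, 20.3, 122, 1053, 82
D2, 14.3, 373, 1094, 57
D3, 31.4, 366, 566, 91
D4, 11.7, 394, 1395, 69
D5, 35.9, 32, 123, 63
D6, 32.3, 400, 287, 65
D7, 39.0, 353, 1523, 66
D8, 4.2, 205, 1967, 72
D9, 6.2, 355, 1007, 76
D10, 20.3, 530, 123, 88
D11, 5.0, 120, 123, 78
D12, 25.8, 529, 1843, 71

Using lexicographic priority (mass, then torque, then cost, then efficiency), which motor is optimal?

First minimize mass: best is 123, kept {D5, D10, D11}.
Then maximize torque: best is 35.9, kept {D5}.

D5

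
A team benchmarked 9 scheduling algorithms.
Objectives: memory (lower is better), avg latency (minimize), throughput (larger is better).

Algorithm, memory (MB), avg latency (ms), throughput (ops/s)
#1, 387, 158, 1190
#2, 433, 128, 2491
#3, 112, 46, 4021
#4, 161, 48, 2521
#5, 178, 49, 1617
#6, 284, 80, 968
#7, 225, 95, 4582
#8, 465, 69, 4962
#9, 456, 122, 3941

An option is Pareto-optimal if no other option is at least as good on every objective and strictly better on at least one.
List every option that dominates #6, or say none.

#3, #4, #5

#3: memory 112≤284, avg latency 46≤80, throughput 4021≥968 — dominates #6.
#4: memory 161≤284, avg latency 48≤80, throughput 2521≥968 — dominates #6.
#5: memory 178≤284, avg latency 49≤80, throughput 1617≥968 — dominates #6.
Others (#1, #2, #7, #8, #9) are each worse than #6 on at least one objective.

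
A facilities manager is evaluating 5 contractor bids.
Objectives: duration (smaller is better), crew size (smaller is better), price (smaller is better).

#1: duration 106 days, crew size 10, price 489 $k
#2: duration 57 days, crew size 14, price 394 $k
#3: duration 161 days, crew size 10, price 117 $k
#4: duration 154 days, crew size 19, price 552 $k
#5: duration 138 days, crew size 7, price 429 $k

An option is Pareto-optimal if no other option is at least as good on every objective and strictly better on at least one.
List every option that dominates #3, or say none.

#1: worse on price (489 vs 117).
#2: worse on crew size (14 vs 10).
#4: worse on crew size (19 vs 10).
#5: worse on price (429 vs 117).
No option dominates #3.

none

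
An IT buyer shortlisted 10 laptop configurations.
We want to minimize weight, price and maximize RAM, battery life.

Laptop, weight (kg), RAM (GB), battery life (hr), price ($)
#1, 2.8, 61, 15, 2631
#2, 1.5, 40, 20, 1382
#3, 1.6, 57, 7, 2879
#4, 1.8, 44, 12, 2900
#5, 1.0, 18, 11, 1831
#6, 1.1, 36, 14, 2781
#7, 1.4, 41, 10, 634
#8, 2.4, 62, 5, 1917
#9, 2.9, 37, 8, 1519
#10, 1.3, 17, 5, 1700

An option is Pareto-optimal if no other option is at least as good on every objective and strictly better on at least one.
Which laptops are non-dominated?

#1: not dominated.
#2: not dominated (best battery life).
#3: not dominated.
#4: not dominated.
#5: not dominated (best weight).
#6: not dominated.
#7: not dominated (best price).
#8: not dominated (best RAM).
#9: dominated by #2 (weight 1.5≤2.9, RAM 40≥37, battery life 20≥8, price 1382≤1519).
#10: not dominated.

#1, #2, #3, #4, #5, #6, #7, #8, #10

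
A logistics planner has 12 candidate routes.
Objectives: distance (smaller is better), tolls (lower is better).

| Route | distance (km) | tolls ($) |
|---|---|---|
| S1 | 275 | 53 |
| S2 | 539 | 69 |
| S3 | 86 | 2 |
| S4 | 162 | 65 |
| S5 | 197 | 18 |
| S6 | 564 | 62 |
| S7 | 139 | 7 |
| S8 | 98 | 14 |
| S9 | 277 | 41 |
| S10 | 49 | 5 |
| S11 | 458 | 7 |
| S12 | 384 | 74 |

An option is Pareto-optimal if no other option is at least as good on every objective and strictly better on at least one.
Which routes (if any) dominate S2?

S1: distance 275≤539, tolls 53≤69 — dominates S2.
S3: distance 86≤539, tolls 2≤69 — dominates S2.
S4: distance 162≤539, tolls 65≤69 — dominates S2.
S5: distance 197≤539, tolls 18≤69 — dominates S2.
S7: distance 139≤539, tolls 7≤69 — dominates S2.
S8: distance 98≤539, tolls 14≤69 — dominates S2.
S9: distance 277≤539, tolls 41≤69 — dominates S2.
S10: distance 49≤539, tolls 5≤69 — dominates S2.
S11: distance 458≤539, tolls 7≤69 — dominates S2.
Others (S6, S12) are each worse than S2 on at least one objective.

S1, S3, S4, S5, S7, S8, S9, S10, S11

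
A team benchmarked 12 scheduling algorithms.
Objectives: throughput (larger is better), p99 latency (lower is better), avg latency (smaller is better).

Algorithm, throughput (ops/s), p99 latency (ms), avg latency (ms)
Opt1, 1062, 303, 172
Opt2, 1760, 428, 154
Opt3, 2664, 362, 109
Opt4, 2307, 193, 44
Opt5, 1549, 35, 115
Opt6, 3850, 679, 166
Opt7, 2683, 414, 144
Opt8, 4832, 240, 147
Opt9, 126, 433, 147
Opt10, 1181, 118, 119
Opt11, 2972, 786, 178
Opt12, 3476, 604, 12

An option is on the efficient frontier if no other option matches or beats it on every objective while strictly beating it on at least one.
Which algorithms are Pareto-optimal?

Opt3, Opt4, Opt5, Opt7, Opt8, Opt12

Opt1: dominated by Opt4 (throughput 2307≥1062, p99 latency 193≤303, avg latency 44≤172).
Opt2: dominated by Opt3 (throughput 2664≥1760, p99 latency 362≤428, avg latency 109≤154).
Opt3: not dominated.
Opt4: not dominated.
Opt5: not dominated (best p99 latency).
Opt6: dominated by Opt8 (throughput 4832≥3850, p99 latency 240≤679, avg latency 147≤166).
Opt7: not dominated.
Opt8: not dominated (best throughput).
Opt9: dominated by Opt3 (throughput 2664≥126, p99 latency 362≤433, avg latency 109≤147).
Opt10: dominated by Opt5 (throughput 1549≥1181, p99 latency 35≤118, avg latency 115≤119).
Opt11: dominated by Opt6 (throughput 3850≥2972, p99 latency 679≤786, avg latency 166≤178).
Opt12: not dominated (best avg latency).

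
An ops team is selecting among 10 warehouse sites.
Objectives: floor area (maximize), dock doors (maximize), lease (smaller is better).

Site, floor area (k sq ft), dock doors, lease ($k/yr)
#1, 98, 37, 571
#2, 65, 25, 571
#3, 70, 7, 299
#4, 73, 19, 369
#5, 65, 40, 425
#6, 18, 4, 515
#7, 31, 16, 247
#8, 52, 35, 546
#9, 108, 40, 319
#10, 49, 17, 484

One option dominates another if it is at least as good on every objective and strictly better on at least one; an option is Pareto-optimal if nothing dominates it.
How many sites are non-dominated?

3

#1: dominated by #9 (floor area 108≥98, dock doors 40≥37, lease 319≤571).
#2: dominated by #1 (floor area 98≥65, dock doors 37≥25, lease 571≤571).
#3: not dominated.
#4: dominated by #9 (floor area 108≥73, dock doors 40≥19, lease 319≤369).
#5: dominated by #9 (floor area 108≥65, dock doors 40≥40, lease 319≤425).
#6: dominated by #3 (floor area 70≥18, dock doors 7≥4, lease 299≤515).
#7: not dominated (best lease).
#8: dominated by #5 (floor area 65≥52, dock doors 40≥35, lease 425≤546).
#9: not dominated (best floor area).
#10: dominated by #4 (floor area 73≥49, dock doors 19≥17, lease 369≤484).
Pareto-optimal: #3, #7, #9 → 3.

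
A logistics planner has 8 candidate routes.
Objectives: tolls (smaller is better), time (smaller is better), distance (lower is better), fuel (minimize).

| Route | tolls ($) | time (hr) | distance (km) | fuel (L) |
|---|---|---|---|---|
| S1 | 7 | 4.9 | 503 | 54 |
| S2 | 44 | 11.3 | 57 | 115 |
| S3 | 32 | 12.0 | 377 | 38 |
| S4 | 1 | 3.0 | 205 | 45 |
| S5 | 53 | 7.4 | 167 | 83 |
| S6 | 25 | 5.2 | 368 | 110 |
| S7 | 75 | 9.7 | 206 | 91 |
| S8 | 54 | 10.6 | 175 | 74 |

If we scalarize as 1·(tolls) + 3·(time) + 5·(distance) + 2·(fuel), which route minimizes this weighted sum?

S2

S1: 1·7 + 3·4.9 + 5·503 + 2·54 = 2644.7
S2: 1·44 + 3·11.3 + 5·57 + 2·115 = 592.9
S3: 1·32 + 3·12.0 + 5·377 + 2·38 = 2029.0
S4: 1·1 + 3·3.0 + 5·205 + 2·45 = 1125.0
S5: 1·53 + 3·7.4 + 5·167 + 2·83 = 1076.2
S6: 1·25 + 3·5.2 + 5·368 + 2·110 = 2100.6
S7: 1·75 + 3·9.7 + 5·206 + 2·91 = 1316.1
S8: 1·54 + 3·10.6 + 5·175 + 2·74 = 1108.8
Lowest: S2 at 592.9.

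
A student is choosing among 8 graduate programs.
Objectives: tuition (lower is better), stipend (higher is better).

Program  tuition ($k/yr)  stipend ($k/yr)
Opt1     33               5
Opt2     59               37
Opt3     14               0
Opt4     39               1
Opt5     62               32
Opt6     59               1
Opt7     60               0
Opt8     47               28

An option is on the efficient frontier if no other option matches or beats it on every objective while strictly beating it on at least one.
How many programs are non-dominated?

4

Opt1: not dominated.
Opt2: not dominated (best stipend).
Opt3: not dominated (best tuition).
Opt4: dominated by Opt1 (tuition 33≤39, stipend 5≥1).
Opt5: dominated by Opt2 (tuition 59≤62, stipend 37≥32).
Opt6: dominated by Opt1 (tuition 33≤59, stipend 5≥1).
Opt7: dominated by Opt1 (tuition 33≤60, stipend 5≥0).
Opt8: not dominated.
Pareto-optimal: Opt1, Opt2, Opt3, Opt8 → 4.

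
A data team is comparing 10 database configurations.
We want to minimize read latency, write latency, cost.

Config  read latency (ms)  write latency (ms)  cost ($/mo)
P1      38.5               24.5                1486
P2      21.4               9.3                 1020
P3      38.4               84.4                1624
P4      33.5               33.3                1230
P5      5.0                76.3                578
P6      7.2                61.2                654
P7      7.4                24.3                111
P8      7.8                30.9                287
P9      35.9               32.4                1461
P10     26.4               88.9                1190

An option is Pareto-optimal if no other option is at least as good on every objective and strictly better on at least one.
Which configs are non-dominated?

P2, P5, P6, P7

P1: dominated by P2 (read latency 21.4≤38.5, write latency 9.3≤24.5, cost 1020≤1486).
P2: not dominated (best write latency).
P3: dominated by P2 (read latency 21.4≤38.4, write latency 9.3≤84.4, cost 1020≤1624).
P4: dominated by P2 (read latency 21.4≤33.5, write latency 9.3≤33.3, cost 1020≤1230).
P5: not dominated (best read latency).
P6: not dominated.
P7: not dominated (best cost).
P8: dominated by P7 (read latency 7.4≤7.8, write latency 24.3≤30.9, cost 111≤287).
P9: dominated by P2 (read latency 21.4≤35.9, write latency 9.3≤32.4, cost 1020≤1461).
P10: dominated by P2 (read latency 21.4≤26.4, write latency 9.3≤88.9, cost 1020≤1190).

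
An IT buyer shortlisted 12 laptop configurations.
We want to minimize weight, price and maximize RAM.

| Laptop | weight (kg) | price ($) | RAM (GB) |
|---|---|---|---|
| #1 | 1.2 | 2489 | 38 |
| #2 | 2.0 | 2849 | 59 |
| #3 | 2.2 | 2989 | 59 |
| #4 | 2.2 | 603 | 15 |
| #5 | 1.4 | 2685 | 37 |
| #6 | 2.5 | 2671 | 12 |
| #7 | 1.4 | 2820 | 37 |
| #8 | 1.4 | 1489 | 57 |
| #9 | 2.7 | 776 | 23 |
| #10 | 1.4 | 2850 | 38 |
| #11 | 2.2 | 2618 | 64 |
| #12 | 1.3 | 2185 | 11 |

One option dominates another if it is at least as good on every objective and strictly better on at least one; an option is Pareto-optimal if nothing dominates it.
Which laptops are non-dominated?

#1: not dominated (best weight).
#2: not dominated.
#3: dominated by #2 (weight 2.0≤2.2, price 2849≤2989, RAM 59≥59).
#4: not dominated (best price).
#5: dominated by #1 (weight 1.2≤1.4, price 2489≤2685, RAM 38≥37).
#6: dominated by #1 (weight 1.2≤2.5, price 2489≤2671, RAM 38≥12).
#7: dominated by #1 (weight 1.2≤1.4, price 2489≤2820, RAM 38≥37).
#8: not dominated.
#9: not dominated.
#10: dominated by #1 (weight 1.2≤1.4, price 2489≤2850, RAM 38≥38).
#11: not dominated (best RAM).
#12: not dominated.

#1, #2, #4, #8, #9, #11, #12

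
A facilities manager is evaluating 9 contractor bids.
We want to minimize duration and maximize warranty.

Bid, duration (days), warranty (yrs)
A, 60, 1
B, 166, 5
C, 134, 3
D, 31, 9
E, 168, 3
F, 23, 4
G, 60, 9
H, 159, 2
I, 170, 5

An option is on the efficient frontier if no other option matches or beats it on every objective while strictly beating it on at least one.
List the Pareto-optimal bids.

D, F

A: dominated by D (duration 31≤60, warranty 9≥1).
B: dominated by D (duration 31≤166, warranty 9≥5).
C: dominated by D (duration 31≤134, warranty 9≥3).
D: not dominated.
E: dominated by B (duration 166≤168, warranty 5≥3).
F: not dominated (best duration).
G: dominated by D (duration 31≤60, warranty 9≥9).
H: dominated by C (duration 134≤159, warranty 3≥2).
I: dominated by B (duration 166≤170, warranty 5≥5).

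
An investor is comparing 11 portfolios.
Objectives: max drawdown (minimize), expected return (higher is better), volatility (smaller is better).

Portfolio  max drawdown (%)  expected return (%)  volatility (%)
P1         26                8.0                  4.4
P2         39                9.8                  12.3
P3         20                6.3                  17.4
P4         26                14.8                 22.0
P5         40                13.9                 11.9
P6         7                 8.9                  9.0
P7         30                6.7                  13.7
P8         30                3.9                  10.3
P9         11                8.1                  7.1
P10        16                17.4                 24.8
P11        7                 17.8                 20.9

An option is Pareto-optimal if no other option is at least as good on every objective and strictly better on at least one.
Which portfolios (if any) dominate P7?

P1: max drawdown 26≤30, expected return 8.0≥6.7, volatility 4.4≤13.7 — dominates P7.
P6: max drawdown 7≤30, expected return 8.9≥6.7, volatility 9.0≤13.7 — dominates P7.
P9: max drawdown 11≤30, expected return 8.1≥6.7, volatility 7.1≤13.7 — dominates P7.
Others (P2, P3, P4, P5, P8, P10, P11) are each worse than P7 on at least one objective.

P1, P6, P9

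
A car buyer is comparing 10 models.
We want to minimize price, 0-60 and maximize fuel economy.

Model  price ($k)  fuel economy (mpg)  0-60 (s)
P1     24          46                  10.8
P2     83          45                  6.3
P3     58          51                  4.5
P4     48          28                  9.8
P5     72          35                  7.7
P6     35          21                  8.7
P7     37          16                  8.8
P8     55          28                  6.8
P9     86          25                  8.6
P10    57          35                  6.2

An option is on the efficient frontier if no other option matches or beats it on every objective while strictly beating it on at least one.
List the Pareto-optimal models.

P1, P3, P4, P6, P8, P10

P1: not dominated (best price).
P2: dominated by P3 (price 58≤83, fuel economy 51≥45, 0-60 4.5≤6.3).
P3: not dominated (best fuel economy).
P4: not dominated.
P5: dominated by P3 (price 58≤72, fuel economy 51≥35, 0-60 4.5≤7.7).
P6: not dominated.
P7: dominated by P6 (price 35≤37, fuel economy 21≥16, 0-60 8.7≤8.8).
P8: not dominated.
P9: dominated by P2 (price 83≤86, fuel economy 45≥25, 0-60 6.3≤8.6).
P10: not dominated.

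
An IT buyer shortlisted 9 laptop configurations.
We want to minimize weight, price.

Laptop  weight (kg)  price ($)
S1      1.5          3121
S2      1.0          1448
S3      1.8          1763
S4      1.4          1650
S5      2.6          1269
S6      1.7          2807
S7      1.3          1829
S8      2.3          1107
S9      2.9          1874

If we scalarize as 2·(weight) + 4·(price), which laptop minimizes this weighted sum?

S1: 2·1.5 + 4·3121 = 12487.0
S2: 2·1.0 + 4·1448 = 5794.0
S3: 2·1.8 + 4·1763 = 7055.6
S4: 2·1.4 + 4·1650 = 6602.8
S5: 2·2.6 + 4·1269 = 5081.2
S6: 2·1.7 + 4·2807 = 11231.4
S7: 2·1.3 + 4·1829 = 7318.6
S8: 2·2.3 + 4·1107 = 4432.6
S9: 2·2.9 + 4·1874 = 7501.8
Lowest: S8 at 4432.6.

S8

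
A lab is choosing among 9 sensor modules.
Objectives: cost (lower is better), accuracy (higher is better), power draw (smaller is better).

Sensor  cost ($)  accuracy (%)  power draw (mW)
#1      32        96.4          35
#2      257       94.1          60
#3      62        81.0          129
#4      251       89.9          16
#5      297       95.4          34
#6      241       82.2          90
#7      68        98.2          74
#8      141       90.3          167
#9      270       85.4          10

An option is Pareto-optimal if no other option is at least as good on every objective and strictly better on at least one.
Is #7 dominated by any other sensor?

No

#1: worse on accuracy (96.4 vs 98.2).
#2: worse on cost (257 vs 68).
#3: worse on accuracy (81.0 vs 98.2).
#4: worse on cost (251 vs 68).
#5: worse on cost (297 vs 68).
#6: worse on cost (241 vs 68).
#8: worse on cost (141 vs 68).
#9: worse on cost (270 vs 68).
No option is at least as good as #7 on every objective and strictly better on one.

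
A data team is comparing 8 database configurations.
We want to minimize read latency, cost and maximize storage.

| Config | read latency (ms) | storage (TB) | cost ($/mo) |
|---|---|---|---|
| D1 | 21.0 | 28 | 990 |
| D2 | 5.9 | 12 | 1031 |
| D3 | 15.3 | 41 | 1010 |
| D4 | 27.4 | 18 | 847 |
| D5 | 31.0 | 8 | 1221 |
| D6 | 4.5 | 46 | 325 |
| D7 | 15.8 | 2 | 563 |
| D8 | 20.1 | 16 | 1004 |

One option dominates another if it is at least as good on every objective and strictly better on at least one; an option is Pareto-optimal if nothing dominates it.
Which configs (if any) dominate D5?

D1: read latency 21.0≤31.0, storage 28≥8, cost 990≤1221 — dominates D5.
D2: read latency 5.9≤31.0, storage 12≥8, cost 1031≤1221 — dominates D5.
D3: read latency 15.3≤31.0, storage 41≥8, cost 1010≤1221 — dominates D5.
D4: read latency 27.4≤31.0, storage 18≥8, cost 847≤1221 — dominates D5.
D6: read latency 4.5≤31.0, storage 46≥8, cost 325≤1221 — dominates D5.
D8: read latency 20.1≤31.0, storage 16≥8, cost 1004≤1221 — dominates D5.
Others (D7) are each worse than D5 on at least one objective.

D1, D2, D3, D4, D6, D8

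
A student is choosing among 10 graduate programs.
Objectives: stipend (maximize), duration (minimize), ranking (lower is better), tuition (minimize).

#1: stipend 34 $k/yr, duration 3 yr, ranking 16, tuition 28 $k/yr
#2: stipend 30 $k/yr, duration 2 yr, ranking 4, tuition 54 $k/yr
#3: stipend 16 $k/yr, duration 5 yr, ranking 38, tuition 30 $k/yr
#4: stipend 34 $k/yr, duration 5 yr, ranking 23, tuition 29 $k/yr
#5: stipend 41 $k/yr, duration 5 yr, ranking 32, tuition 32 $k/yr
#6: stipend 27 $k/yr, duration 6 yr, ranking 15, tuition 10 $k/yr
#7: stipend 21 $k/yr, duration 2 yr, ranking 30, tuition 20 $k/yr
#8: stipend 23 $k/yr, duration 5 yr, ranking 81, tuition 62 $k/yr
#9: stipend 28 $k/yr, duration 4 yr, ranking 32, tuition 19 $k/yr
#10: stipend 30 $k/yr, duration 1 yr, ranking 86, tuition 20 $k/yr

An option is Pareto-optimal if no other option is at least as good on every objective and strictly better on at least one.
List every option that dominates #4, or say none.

#1: stipend 34≥34, duration 3≤5, ranking 16≤23, tuition 28≤29 — dominates #4.
Others (#2, #3, #5, #6, #7, #8, #9, #10) are each worse than #4 on at least one objective.

#1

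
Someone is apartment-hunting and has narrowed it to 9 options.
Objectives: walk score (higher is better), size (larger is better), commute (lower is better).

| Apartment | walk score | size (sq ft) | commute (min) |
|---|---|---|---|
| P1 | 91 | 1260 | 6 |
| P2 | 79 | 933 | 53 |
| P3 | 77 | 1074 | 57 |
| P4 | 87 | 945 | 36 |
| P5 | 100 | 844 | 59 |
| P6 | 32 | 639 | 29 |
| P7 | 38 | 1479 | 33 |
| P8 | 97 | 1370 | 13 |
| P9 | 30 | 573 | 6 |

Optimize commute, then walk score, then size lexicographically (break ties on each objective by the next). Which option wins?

P1

First minimize commute: best is 6, kept {P1, P9}.
Then maximize walk score: best is 91, kept {P1}.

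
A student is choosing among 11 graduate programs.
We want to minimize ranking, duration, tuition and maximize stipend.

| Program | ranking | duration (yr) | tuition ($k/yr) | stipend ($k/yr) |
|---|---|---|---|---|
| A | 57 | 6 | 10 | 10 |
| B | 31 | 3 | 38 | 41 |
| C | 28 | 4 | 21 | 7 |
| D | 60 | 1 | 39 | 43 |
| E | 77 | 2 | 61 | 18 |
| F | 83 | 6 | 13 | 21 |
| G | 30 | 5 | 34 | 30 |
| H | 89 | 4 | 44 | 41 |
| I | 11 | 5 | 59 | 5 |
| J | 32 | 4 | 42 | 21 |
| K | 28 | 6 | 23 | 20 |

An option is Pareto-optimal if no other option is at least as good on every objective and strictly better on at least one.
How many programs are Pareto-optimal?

A: not dominated (best tuition).
B: not dominated.
C: not dominated.
D: not dominated (best duration).
E: dominated by D (ranking 60≤77, duration 1≤2, tuition 39≤61, stipend 43≥18).
F: not dominated.
G: not dominated.
H: dominated by B (ranking 31≤89, duration 3≤4, tuition 38≤44, stipend 41≥41).
I: not dominated (best ranking).
J: dominated by B (ranking 31≤32, duration 3≤4, tuition 38≤42, stipend 41≥21).
K: not dominated.
Pareto-optimal: A, B, C, D, F, G, I, K → 8.

8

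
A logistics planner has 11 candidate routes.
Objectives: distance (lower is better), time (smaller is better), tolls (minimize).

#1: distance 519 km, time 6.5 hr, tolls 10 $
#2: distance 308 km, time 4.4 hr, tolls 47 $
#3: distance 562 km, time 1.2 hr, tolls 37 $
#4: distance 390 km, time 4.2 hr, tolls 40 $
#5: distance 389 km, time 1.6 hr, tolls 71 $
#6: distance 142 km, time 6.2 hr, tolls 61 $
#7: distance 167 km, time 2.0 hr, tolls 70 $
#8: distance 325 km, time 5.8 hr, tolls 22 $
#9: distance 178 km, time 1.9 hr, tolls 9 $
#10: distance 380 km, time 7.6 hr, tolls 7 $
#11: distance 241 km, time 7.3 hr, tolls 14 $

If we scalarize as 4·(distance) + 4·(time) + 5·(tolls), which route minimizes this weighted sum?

#9

#1: 4·519 + 4·6.5 + 5·10 = 2152.0
#2: 4·308 + 4·4.4 + 5·47 = 1484.6
#3: 4·562 + 4·1.2 + 5·37 = 2437.8
#4: 4·390 + 4·4.2 + 5·40 = 1776.8
#5: 4·389 + 4·1.6 + 5·71 = 1917.4
#6: 4·142 + 4·6.2 + 5·61 = 897.8
#7: 4·167 + 4·2.0 + 5·70 = 1026.0
#8: 4·325 + 4·5.8 + 5·22 = 1433.2
#9: 4·178 + 4·1.9 + 5·9 = 764.6
#10: 4·380 + 4·7.6 + 5·7 = 1585.4
#11: 4·241 + 4·7.3 + 5·14 = 1063.2
Lowest: #9 at 764.6.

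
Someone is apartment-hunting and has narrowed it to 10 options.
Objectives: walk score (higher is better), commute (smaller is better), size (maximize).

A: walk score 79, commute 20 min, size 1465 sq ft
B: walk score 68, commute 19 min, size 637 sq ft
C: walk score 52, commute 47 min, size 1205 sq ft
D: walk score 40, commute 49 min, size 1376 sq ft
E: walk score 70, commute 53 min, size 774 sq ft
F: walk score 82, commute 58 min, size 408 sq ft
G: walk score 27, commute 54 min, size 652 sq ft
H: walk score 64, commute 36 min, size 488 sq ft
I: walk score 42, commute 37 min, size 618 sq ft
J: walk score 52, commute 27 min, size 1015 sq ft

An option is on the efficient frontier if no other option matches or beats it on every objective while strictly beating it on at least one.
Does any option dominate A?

B: worse on walk score (68 vs 79).
C: worse on walk score (52 vs 79).
D: worse on walk score (40 vs 79).
E: worse on walk score (70 vs 79).
F: worse on commute (58 vs 20).
G: worse on walk score (27 vs 79).
H: worse on walk score (64 vs 79).
I: worse on walk score (42 vs 79).
J: worse on walk score (52 vs 79).
No option is at least as good as A on every objective and strictly better on one.

No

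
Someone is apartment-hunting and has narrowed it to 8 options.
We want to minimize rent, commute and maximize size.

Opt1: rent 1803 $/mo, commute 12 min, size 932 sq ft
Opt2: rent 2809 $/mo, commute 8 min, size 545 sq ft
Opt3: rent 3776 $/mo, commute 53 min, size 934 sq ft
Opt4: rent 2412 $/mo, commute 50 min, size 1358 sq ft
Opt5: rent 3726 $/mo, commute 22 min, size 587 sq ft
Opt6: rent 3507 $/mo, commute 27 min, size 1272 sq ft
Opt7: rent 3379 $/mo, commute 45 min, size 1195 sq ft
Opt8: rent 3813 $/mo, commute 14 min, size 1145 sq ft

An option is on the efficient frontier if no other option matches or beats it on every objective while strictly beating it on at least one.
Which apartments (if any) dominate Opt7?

Opt1: worse on size (932 vs 1195).
Opt2: worse on size (545 vs 1195).
Opt3: worse on rent (3776 vs 3379).
Opt4: worse on commute (50 vs 45).
Opt5: worse on rent (3726 vs 3379).
Opt6: worse on rent (3507 vs 3379).
Opt8: worse on rent (3813 vs 3379).
No option dominates Opt7.

none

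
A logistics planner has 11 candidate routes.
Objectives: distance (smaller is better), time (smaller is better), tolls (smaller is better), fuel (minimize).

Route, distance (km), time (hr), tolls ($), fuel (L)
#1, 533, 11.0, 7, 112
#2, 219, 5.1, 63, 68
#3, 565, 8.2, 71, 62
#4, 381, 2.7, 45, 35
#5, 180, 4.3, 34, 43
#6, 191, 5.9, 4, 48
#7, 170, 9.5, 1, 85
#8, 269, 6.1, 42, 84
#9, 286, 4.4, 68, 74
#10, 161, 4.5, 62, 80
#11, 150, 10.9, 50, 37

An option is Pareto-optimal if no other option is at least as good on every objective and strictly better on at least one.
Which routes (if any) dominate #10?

none

#1: worse on distance (533 vs 161).
#2: worse on distance (219 vs 161).
#3: worse on distance (565 vs 161).
#4: worse on distance (381 vs 161).
#5: worse on distance (180 vs 161).
#6: worse on distance (191 vs 161).
#7: worse on distance (170 vs 161).
#8: worse on distance (269 vs 161).
#9: worse on distance (286 vs 161).
#11: worse on time (10.9 vs 4.5).
No option dominates #10.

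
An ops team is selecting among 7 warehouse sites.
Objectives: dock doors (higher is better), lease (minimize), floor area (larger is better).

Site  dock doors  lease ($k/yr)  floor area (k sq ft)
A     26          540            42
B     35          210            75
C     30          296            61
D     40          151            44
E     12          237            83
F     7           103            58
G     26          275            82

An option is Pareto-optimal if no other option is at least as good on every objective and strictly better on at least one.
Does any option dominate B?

A: worse on dock doors (26 vs 35).
C: worse on dock doors (30 vs 35).
D: worse on floor area (44 vs 75).
E: worse on dock doors (12 vs 35).
F: worse on dock doors (7 vs 35).
G: worse on dock doors (26 vs 35).
No option is at least as good as B on every objective and strictly better on one.

No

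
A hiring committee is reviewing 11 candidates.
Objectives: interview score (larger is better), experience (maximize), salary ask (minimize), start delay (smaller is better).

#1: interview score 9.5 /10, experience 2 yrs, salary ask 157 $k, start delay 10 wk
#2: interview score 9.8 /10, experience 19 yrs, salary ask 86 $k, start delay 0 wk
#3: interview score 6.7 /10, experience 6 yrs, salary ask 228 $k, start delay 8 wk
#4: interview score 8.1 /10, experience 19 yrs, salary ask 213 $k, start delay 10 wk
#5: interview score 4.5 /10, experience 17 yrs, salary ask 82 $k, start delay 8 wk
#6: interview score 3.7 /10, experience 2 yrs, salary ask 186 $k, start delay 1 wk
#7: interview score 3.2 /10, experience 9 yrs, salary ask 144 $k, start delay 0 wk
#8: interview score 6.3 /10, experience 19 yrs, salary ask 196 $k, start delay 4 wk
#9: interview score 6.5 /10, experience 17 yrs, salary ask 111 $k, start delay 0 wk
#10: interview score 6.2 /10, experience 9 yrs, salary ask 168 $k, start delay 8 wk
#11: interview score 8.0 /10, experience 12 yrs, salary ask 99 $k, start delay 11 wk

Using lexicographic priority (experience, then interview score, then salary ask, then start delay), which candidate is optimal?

First maximize experience: best is 19, kept {#2, #4, #8}.
Then maximize interview score: best is 9.8, kept {#2}.

#2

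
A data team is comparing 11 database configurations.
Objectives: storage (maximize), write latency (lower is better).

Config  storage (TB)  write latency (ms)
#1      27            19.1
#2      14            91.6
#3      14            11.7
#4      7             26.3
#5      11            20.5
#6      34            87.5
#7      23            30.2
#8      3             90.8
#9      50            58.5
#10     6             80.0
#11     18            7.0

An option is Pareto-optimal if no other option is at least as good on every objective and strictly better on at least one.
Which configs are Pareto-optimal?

#1: not dominated.
#2: dominated by #1 (storage 27≥14, write latency 19.1≤91.6).
#3: dominated by #11 (storage 18≥14, write latency 7.0≤11.7).
#4: dominated by #1 (storage 27≥7, write latency 19.1≤26.3).
#5: dominated by #1 (storage 27≥11, write latency 19.1≤20.5).
#6: dominated by #9 (storage 50≥34, write latency 58.5≤87.5).
#7: dominated by #1 (storage 27≥23, write latency 19.1≤30.2).
#8: dominated by #1 (storage 27≥3, write latency 19.1≤90.8).
#9: not dominated (best storage).
#10: dominated by #1 (storage 27≥6, write latency 19.1≤80.0).
#11: not dominated (best write latency).

#1, #9, #11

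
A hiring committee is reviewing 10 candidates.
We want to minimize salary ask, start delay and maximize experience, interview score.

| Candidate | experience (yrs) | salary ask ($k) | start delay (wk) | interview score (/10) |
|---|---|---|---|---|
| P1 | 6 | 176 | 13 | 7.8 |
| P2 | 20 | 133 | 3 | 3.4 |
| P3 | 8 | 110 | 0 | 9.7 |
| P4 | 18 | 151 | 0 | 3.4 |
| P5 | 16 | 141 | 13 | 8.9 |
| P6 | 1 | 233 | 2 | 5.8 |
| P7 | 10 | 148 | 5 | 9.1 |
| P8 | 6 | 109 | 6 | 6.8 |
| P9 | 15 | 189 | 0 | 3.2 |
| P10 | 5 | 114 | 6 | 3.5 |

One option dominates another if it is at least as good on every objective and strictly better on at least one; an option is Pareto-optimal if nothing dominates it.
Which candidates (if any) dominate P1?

P3, P5, P7

P3: experience 8≥6, salary ask 110≤176, start delay 0≤13, interview score 9.7≥7.8 — dominates P1.
P5: experience 16≥6, salary ask 141≤176, start delay 13≤13, interview score 8.9≥7.8 — dominates P1.
P7: experience 10≥6, salary ask 148≤176, start delay 5≤13, interview score 9.1≥7.8 — dominates P1.
Others (P2, P4, P6, P8, P9, P10) are each worse than P1 on at least one objective.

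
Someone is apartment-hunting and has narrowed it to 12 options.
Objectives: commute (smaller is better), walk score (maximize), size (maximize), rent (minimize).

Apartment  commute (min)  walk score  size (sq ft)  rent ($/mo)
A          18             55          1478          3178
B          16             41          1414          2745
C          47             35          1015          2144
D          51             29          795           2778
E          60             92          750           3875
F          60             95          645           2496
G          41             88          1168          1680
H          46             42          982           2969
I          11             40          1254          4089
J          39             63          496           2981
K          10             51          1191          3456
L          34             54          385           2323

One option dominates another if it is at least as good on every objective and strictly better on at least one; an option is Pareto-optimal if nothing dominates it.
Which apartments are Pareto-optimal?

A, B, E, F, G, I, J, K, L

A: not dominated (best size).
B: not dominated.
C: dominated by G (commute 41≤47, walk score 88≥35, size 1168≥1015, rent 1680≤2144).
D: dominated by B (commute 16≤51, walk score 41≥29, size 1414≥795, rent 2745≤2778).
E: not dominated.
F: not dominated (best walk score).
G: not dominated (best rent).
H: dominated by G (commute 41≤46, walk score 88≥42, size 1168≥982, rent 1680≤2969).
I: not dominated.
J: not dominated.
K: not dominated (best commute).
L: not dominated.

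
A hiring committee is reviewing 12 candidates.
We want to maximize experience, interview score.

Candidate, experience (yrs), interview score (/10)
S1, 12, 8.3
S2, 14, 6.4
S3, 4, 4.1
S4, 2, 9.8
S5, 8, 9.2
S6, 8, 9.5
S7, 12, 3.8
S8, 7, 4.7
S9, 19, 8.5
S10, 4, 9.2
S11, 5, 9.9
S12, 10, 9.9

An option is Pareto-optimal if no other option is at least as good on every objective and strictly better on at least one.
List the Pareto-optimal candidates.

S9, S12

S1: dominated by S9 (experience 19≥12, interview score 8.5≥8.3).
S2: dominated by S9 (experience 19≥14, interview score 8.5≥6.4).
S3: dominated by S1 (experience 12≥4, interview score 8.3≥4.1).
S4: dominated by S11 (experience 5≥2, interview score 9.9≥9.8).
S5: dominated by S6 (experience 8≥8, interview score 9.5≥9.2).
S6: dominated by S12 (experience 10≥8, interview score 9.9≥9.5).
S7: dominated by S1 (experience 12≥12, interview score 8.3≥3.8).
S8: dominated by S1 (experience 12≥7, interview score 8.3≥4.7).
S9: not dominated (best experience).
S10: dominated by S5 (experience 8≥4, interview score 9.2≥9.2).
S11: dominated by S12 (experience 10≥5, interview score 9.9≥9.9).
S12: not dominated.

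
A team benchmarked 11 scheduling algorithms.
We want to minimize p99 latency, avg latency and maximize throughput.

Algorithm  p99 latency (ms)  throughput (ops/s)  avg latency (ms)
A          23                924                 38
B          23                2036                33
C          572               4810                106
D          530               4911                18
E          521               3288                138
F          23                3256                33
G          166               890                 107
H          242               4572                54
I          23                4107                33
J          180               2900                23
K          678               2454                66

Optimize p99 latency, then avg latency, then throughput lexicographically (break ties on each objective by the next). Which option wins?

I

First minimize p99 latency: best is 23, kept {A, B, F, I}.
Then minimize avg latency: best is 33, kept {B, F, I}.
Then maximize throughput: best is 4107, kept {I}.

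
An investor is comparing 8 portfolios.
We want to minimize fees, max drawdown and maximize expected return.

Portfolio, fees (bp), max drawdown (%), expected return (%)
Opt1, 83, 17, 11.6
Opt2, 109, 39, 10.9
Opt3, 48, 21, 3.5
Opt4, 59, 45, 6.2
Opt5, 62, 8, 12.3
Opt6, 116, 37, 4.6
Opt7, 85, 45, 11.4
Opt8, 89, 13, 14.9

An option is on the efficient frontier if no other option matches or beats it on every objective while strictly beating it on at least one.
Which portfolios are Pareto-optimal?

Opt3, Opt4, Opt5, Opt8

Opt1: dominated by Opt5 (fees 62≤83, max drawdown 8≤17, expected return 12.3≥11.6).
Opt2: dominated by Opt1 (fees 83≤109, max drawdown 17≤39, expected return 11.6≥10.9).
Opt3: not dominated (best fees).
Opt4: not dominated.
Opt5: not dominated (best max drawdown).
Opt6: dominated by Opt1 (fees 83≤116, max drawdown 17≤37, expected return 11.6≥4.6).
Opt7: dominated by Opt1 (fees 83≤85, max drawdown 17≤45, expected return 11.6≥11.4).
Opt8: not dominated (best expected return).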